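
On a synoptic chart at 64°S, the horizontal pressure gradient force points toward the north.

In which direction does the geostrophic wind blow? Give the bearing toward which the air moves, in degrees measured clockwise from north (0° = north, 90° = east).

The pressure-gradient force points toward the north (bearing 000°).
Geostrophic balance: in the Southern Hemisphere the Coriolis force deflects motion to the left, so the geostrophic wind blows 90° to the left of the pressure-gradient force (low pressure on the right).
Rotating 000° by 90° counterclockwise gives 270° — the wind blows toward the west.

270°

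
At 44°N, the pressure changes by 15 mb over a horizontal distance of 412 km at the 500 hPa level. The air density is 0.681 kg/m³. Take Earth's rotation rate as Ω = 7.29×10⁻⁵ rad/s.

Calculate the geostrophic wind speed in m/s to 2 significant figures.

Coriolis parameter at 44°N:
f = 2Ω sin φ = 2 × 7.29×10⁻⁵ × sin 44° = 1.01×10⁻⁴ s⁻¹
Pressure gradient: |∂P/∂n| = 1500 Pa / 412000 m = 3.64×10⁻³ Pa/m
Geostrophic balance (pressure-gradient force = Coriolis force):
V_g = (1/(fρ)) |∂P/∂n| = 3.64×10⁻³ / (1.01×10⁻⁴ × 0.681) = 52.8 m/s

53 m/s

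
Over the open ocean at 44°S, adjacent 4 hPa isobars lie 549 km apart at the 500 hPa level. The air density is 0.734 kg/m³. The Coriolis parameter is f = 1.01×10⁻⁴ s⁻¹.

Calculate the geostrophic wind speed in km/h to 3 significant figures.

Pressure gradient: |∂P/∂n| = 400 Pa / 549000 m = 7.29×10⁻⁴ Pa/m
Geostrophic balance (pressure-gradient force = Coriolis force):
V_g = (1/(fρ)) |∂P/∂n| = 7.29×10⁻⁴ / (1.01×10⁻⁴ × 0.734) = 9.83 m/s
Converting: 9.83 m/s × 3.6 = 35.4 km/h

35.4 km/h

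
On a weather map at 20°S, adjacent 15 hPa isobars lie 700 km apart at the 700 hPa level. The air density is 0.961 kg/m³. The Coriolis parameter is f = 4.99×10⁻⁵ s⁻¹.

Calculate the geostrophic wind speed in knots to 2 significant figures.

Pressure gradient: |∂P/∂n| = 1500 Pa / 700000 m = 2.14×10⁻³ Pa/m
Geostrophic balance (pressure-gradient force = Coriolis force):
V_g = (1/(fρ)) |∂P/∂n| = 2.14×10⁻³ / (4.99×10⁻⁵ × 0.961) = 44.7 m/s
Converting: 44.7 m/s × 1.944 = 87 knots

87 knots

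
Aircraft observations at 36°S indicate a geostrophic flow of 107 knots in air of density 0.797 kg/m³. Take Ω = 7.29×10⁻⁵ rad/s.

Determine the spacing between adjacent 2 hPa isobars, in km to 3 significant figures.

Coriolis parameter at 36°S:
f = 2Ω sin φ = 2 × 7.29×10⁻⁵ × sin 36° = 8.57×10⁻⁵ s⁻¹
Wind speed in SI: 107 knots = 55.0 m/s
Geostrophic balance rearranged: |∂P/∂n| = f ρ V_g
|∂P/∂n| = 8.57×10⁻⁵ × 0.797 × 55.0 = 3.76×10⁻³ Pa/m
Isobar spacing: Δn = ΔP/|∂P/∂n| = 200 Pa / 3.76×10⁻³ Pa/m = 53195 m ≈ 53.2 km

53.2 km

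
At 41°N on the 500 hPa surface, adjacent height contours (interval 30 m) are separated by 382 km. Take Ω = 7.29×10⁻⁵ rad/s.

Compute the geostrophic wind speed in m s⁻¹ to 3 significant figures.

Coriolis parameter at 41°N:
f = 2Ω sin φ = 2 × 7.29×10⁻⁵ × sin 41° = 9.57×10⁻⁵ s⁻¹
Height gradient: |∂Z/∂n| = 30 m / 382000 m = 7.85×10⁻⁵
On a pressure surface, geostrophic balance gives V_g = (g/f)|∂Z/∂n|:
V_g = 9.81 × 7.85×10⁻⁵ / 9.57×10⁻⁵ = 8.05 m/s

8.05 m s⁻¹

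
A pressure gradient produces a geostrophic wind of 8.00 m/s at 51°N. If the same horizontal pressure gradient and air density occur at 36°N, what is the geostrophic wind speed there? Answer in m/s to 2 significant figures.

With the same pressure gradient and density, V_g ∝ 1/f ∝ 1/sin φ.
V₂ = V₁ · sin φ₁ / sin φ₂ = 8.00 × sin 51° / sin 36°
V₂ = 8.00 × 0.7771/0.5878 = 11 m/s

11 m/s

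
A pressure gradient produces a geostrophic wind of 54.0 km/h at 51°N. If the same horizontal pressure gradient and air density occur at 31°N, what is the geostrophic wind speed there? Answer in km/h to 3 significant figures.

81.5 km/h

With the same pressure gradient and density, V_g ∝ 1/f ∝ 1/sin φ.
V₂ = V₁ · sin φ₁ / sin φ₂ = 54.0 × sin 51° / sin 31°
V₂ = 54.0 × 0.7771/0.5150 = 81.5 km/h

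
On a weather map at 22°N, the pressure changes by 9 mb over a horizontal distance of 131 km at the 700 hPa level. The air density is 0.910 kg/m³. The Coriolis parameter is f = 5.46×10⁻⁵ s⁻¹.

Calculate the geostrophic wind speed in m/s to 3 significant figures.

Pressure gradient: |∂P/∂n| = 900 Pa / 131000 m = 6.87×10⁻³ Pa/m
Geostrophic balance (pressure-gradient force = Coriolis force):
V_g = (1/(fρ)) |∂P/∂n| = 6.87×10⁻³ / (5.46×10⁻⁵ × 0.910) = 138 m/s

138 m/s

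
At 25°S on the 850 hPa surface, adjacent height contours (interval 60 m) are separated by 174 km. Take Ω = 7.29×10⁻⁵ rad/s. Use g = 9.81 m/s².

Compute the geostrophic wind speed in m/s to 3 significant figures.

Coriolis parameter at 25°S:
f = 2Ω sin φ = 2 × 7.29×10⁻⁵ × sin 25° = 6.16×10⁻⁵ s⁻¹
Height gradient: |∂Z/∂n| = 60 m / 174000 m = 3.45×10⁻⁴
On a pressure surface, geostrophic balance gives V_g = (g/f)|∂Z/∂n|:
V_g = 9.81 × 3.45×10⁻⁴ / 6.16×10⁻⁵ = 54.9 m/s

54.9 m/s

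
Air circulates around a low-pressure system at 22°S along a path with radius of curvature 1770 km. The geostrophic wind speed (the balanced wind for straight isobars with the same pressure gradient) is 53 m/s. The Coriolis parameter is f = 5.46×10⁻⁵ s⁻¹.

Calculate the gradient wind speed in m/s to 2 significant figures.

38 m/s

Around a low, centrifugal force acts outward with Coriolis, so pressure-gradient force balances both:
(1/ρ)|∂P/∂n| = fV + V²/R  →  V² + fR·V − fR·V_g = 0
With fR = 5.46×10⁻⁵ × 1770×10³ m = 96.6 m/s:
V = [−fR + √((fR)² + 4 fR V_g)]/2 = [−96.6 + √(96.6² + 4×96.6×53)]/2 = 38 m/s
Subgeostrophic (V < V_g = 53 m/s), as expected around a low.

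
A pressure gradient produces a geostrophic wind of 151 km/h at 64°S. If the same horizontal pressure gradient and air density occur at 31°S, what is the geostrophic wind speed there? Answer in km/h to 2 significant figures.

260 km/h

With the same pressure gradient and density, V_g ∝ 1/f ∝ 1/sin φ.
V₂ = V₁ · sin φ₁ / sin φ₂ = 151 × sin 64° / sin 31°
V₂ = 151 × 0.8988/0.5150 = 260 km/h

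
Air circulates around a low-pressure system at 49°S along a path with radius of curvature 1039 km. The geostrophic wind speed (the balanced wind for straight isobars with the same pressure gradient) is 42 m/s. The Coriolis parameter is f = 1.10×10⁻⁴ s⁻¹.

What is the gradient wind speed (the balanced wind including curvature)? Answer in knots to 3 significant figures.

Around a low, centrifugal force acts outward with Coriolis, so pressure-gradient force balances both:
(1/ρ)|∂P/∂n| = fV + V²/R  →  V² + fR·V − fR·V_g = 0
With fR = 1.10×10⁻⁴ × 1039×10³ m = 114 m/s:
V = [−fR + √((fR)² + 4 fR V_g)]/2 = [−114 + √(114² + 4×114×42)]/2 = 32.7 m/s
Subgeostrophic (V < V_g = 42 m/s), as expected around a low.
Converting: 32.7 m/s × 1.944 = 63.5 knots

63.5 knots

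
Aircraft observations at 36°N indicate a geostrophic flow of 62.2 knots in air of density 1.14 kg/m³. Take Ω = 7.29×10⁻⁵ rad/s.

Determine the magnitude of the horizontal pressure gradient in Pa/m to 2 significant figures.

Coriolis parameter at 36°N:
f = 2Ω sin φ = 2 × 7.29×10⁻⁵ × sin 36° = 8.57×10⁻⁵ s⁻¹
Wind speed in SI: 62.2 knots = 32.0 m/s
Geostrophic balance rearranged: |∂P/∂n| = f ρ V_g
|∂P/∂n| = 8.57×10⁻⁵ × 1.14 × 32.0 = 3.13×10⁻³ Pa/m

3.1×10⁻³ Pa/m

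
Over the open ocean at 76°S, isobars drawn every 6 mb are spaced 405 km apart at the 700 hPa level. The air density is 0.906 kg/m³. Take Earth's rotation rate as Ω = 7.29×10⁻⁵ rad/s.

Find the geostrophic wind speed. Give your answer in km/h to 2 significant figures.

42 km/h

Coriolis parameter at 76°S:
f = 2Ω sin φ = 2 × 7.29×10⁻⁵ × sin 76° = 1.41×10⁻⁴ s⁻¹
Pressure gradient: |∂P/∂n| = 600 Pa / 405000 m = 1.48×10⁻³ Pa/m
Geostrophic balance (pressure-gradient force = Coriolis force):
V_g = (1/(fρ)) |∂P/∂n| = 1.48×10⁻³ / (1.41×10⁻⁴ × 0.906) = 11.6 m/s
Converting: 11.6 m/s × 3.6 = 42 km/h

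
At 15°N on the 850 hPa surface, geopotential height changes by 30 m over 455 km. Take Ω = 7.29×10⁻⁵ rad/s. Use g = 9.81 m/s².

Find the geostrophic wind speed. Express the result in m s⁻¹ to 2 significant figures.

Coriolis parameter at 15°N:
f = 2Ω sin φ = 2 × 7.29×10⁻⁵ × sin 15° = 3.77×10⁻⁵ s⁻¹
Height gradient: |∂Z/∂n| = 30 m / 455000 m = 6.59×10⁻⁵
On a pressure surface, geostrophic balance gives V_g = (g/f)|∂Z/∂n|:
V_g = 9.81 × 6.59×10⁻⁵ / 3.77×10⁻⁵ = 17.1 m/s

17 m s⁻¹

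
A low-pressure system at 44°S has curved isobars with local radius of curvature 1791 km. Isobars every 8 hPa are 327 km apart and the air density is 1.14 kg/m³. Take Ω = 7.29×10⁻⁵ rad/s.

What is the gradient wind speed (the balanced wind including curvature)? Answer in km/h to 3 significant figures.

69.0 km/h

Coriolis parameter at 44°S:
f = 2Ω sin φ = 2 × 7.29×10⁻⁵ × sin 44° = 1.01×10⁻⁴ s⁻¹
Pressure gradient: |∂P/∂n| = 800 Pa / 327000 m = 2.45×10⁻³ Pa/m
Geostrophic speed: V_g = |∂P/∂n|/(fρ) = 2.45×10⁻³/(1.01×10⁻⁴ × 1.14) = 21.2 m/s
Around a low, centrifugal force acts outward with Coriolis, so pressure-gradient force balances both:
(1/ρ)|∂P/∂n| = fV + V²/R  →  V² + fR·V − fR·V_g = 0
With fR = 1.01×10⁻⁴ × 1791×10³ m = 181 m/s:
V = [−fR + √((fR)² + 4 fR V_g)]/2 = [−181 + √(181² + 4×181×21.2)]/2 = 19.2 m/s
Subgeostrophic (V < V_g = 21.2 m/s), as expected around a low.
Converting: 19.2 m/s × 3.6 = 69.0 km/h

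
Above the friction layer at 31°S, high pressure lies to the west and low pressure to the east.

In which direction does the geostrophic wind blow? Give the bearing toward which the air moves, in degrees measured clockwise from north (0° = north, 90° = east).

000°

The pressure-gradient force points toward the east (bearing 090°).
Geostrophic balance: in the Southern Hemisphere the Coriolis force deflects motion to the left, so the geostrophic wind blows 90° to the left of the pressure-gradient force (low pressure on the right).
Rotating 090° by 90° counterclockwise gives 000° — the wind blows toward the north.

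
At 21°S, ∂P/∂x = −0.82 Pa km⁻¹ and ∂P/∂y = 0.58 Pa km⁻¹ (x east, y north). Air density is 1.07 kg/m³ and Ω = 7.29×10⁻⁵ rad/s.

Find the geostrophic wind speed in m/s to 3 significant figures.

Coriolis parameter at 21°S:
f = 2Ω sin φ = 2 × 7.29×10⁻⁵ × sin 21° = 5.23×10⁻⁵ s⁻¹
In the Southern Hemisphere f is negative: f = −5.23×10⁻⁵ s⁻¹.
Component geostrophic relations (x east, y north):
u_g = −(1/(fρ)) ∂P/∂y,  v_g = (1/(fρ)) ∂P/∂x
u_g = −(0.58×10⁻³)/(−5.23×10⁻⁵ × 1.07) = 10.4 m/s;  v_g = (−0.82×10⁻³)/(−5.23×10⁻⁵ × 1.07) = 14.7 m/s
|V_g| = √(u_g² + v_g²) = 18.0 m/s

18.0 m/s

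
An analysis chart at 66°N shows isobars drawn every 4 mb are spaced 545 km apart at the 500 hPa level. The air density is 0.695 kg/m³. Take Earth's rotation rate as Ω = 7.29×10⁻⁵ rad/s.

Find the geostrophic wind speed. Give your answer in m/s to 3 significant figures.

7.93 m/s

Coriolis parameter at 66°N:
f = 2Ω sin φ = 2 × 7.29×10⁻⁵ × sin 66° = 1.33×10⁻⁴ s⁻¹
Pressure gradient: |∂P/∂n| = 400 Pa / 545000 m = 7.34×10⁻⁴ Pa/m
Geostrophic balance (pressure-gradient force = Coriolis force):
V_g = (1/(fρ)) |∂P/∂n| = 7.34×10⁻⁴ / (1.33×10⁻⁴ × 0.695) = 7.93 m/s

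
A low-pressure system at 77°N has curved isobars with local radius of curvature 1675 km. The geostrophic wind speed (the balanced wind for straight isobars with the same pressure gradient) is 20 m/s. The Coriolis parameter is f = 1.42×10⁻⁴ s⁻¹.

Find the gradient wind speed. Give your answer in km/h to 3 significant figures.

Around a low, centrifugal force acts outward with Coriolis, so pressure-gradient force balances both:
(1/ρ)|∂P/∂n| = fV + V²/R  →  V² + fR·V − fR·V_g = 0
With fR = 1.42×10⁻⁴ × 1675×10³ m = 238 m/s:
V = [−fR + √((fR)² + 4 fR V_g)]/2 = [−238 + √(238² + 4×238×20)]/2 = 18.6 m/s
Subgeostrophic (V < V_g = 20 m/s), as expected around a low.
Converting: 18.6 m/s × 3.6 = 66.8 km/h

66.8 km/h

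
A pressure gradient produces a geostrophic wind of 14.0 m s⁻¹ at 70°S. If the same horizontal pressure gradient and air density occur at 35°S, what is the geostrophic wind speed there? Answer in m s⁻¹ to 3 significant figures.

With the same pressure gradient and density, V_g ∝ 1/f ∝ 1/sin φ.
V₂ = V₁ · sin φ₁ / sin φ₂ = 14.0 × sin 70° / sin 35°
V₂ = 14.0 × 0.9397/0.5736 = 22.9 m s⁻¹

22.9 m s⁻¹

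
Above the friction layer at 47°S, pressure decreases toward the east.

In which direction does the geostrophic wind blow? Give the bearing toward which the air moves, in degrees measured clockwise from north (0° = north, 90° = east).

The pressure-gradient force points toward the east (bearing 090°).
Geostrophic balance: in the Southern Hemisphere the Coriolis force deflects motion to the left, so the geostrophic wind blows 90° to the left of the pressure-gradient force (low pressure on the right).
Rotating 090° by 90° counterclockwise gives 000° — the wind blows toward the north.

000°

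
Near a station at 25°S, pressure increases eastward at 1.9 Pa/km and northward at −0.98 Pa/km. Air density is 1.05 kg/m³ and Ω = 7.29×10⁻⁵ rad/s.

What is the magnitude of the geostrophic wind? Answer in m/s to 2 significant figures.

33 m/s

Coriolis parameter at 25°S:
f = 2Ω sin φ = 2 × 7.29×10⁻⁵ × sin 25° = 6.16×10⁻⁵ s⁻¹
In the Southern Hemisphere f is negative: f = −6.16×10⁻⁵ s⁻¹.
Component geostrophic relations (x east, y north):
u_g = −(1/(fρ)) ∂P/∂y,  v_g = (1/(fρ)) ∂P/∂x
u_g = −(−0.98×10⁻³)/(−6.16×10⁻⁵ × 1.05) = −15.1 m/s;  v_g = (1.9×10⁻³)/(−6.16×10⁻⁵ × 1.05) = −29.4 m/s
|V_g| = √(u_g² + v_g²) = 33.0 m/s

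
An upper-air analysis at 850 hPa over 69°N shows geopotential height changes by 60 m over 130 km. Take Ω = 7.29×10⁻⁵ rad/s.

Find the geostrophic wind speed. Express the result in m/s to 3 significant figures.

Coriolis parameter at 69°N:
f = 2Ω sin φ = 2 × 7.29×10⁻⁵ × sin 69° = 1.36×10⁻⁴ s⁻¹
Height gradient: |∂Z/∂n| = 60 m / 130000 m = 4.62×10⁻⁴
On a pressure surface, geostrophic balance gives V_g = (g/f)|∂Z/∂n|:
V_g = 9.81 × 4.62×10⁻⁴ / 1.36×10⁻⁴ = 33.3 m/s

33.3 m/s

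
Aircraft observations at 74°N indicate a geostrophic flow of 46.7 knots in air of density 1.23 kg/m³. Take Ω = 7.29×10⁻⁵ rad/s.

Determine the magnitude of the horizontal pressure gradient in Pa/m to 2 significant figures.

Coriolis parameter at 74°N:
f = 2Ω sin φ = 2 × 7.29×10⁻⁵ × sin 74° = 1.40×10⁻⁴ s⁻¹
Wind speed in SI: 46.7 knots = 24.0 m/s
Geostrophic balance rearranged: |∂P/∂n| = f ρ V_g
|∂P/∂n| = 1.40×10⁻⁴ × 1.23 × 24.0 = 4.14×10⁻³ Pa/m

4.1×10⁻³ Pa/m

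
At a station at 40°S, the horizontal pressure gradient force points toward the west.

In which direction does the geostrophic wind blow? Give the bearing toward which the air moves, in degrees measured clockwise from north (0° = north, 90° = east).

The pressure-gradient force points toward the west (bearing 270°).
Geostrophic balance: in the Southern Hemisphere the Coriolis force deflects motion to the left, so the geostrophic wind blows 90° to the left of the pressure-gradient force (low pressure on the right).
Rotating 270° by 90° counterclockwise gives 180° — the wind blows toward the south.

180°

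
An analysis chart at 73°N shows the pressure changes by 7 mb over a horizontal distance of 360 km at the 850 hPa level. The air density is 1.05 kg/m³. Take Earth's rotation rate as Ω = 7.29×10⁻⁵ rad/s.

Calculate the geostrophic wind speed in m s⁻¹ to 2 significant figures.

Coriolis parameter at 73°N:
f = 2Ω sin φ = 2 × 7.29×10⁻⁵ × sin 73° = 1.39×10⁻⁴ s⁻¹
Pressure gradient: |∂P/∂n| = 700 Pa / 360000 m = 1.94×10⁻³ Pa/m
Geostrophic balance (pressure-gradient force = Coriolis force):
V_g = (1/(fρ)) |∂P/∂n| = 1.94×10⁻³ / (1.39×10⁻⁴ × 1.05) = 13.3 m/s

13 m s⁻¹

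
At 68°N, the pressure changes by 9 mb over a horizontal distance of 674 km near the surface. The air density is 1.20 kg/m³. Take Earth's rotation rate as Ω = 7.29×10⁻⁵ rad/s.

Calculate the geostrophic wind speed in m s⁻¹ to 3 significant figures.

8.23 m s⁻¹

Coriolis parameter at 68°N:
f = 2Ω sin φ = 2 × 7.29×10⁻⁵ × sin 68° = 1.35×10⁻⁴ s⁻¹
Pressure gradient: |∂P/∂n| = 900 Pa / 674000 m = 1.34×10⁻³ Pa/m
Geostrophic balance (pressure-gradient force = Coriolis force):
V_g = (1/(fρ)) |∂P/∂n| = 1.34×10⁻³ / (1.35×10⁻⁴ × 1.20) = 8.23 m/s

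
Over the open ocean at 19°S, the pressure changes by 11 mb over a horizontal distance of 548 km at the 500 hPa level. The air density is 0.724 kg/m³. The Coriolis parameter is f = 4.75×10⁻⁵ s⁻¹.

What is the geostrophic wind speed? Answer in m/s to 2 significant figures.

58 m/s

Pressure gradient: |∂P/∂n| = 1100 Pa / 548000 m = 2.01×10⁻³ Pa/m
Geostrophic balance (pressure-gradient force = Coriolis force):
V_g = (1/(fρ)) |∂P/∂n| = 2.01×10⁻³ / (4.75×10⁻⁵ × 0.724) = 58.4 m/s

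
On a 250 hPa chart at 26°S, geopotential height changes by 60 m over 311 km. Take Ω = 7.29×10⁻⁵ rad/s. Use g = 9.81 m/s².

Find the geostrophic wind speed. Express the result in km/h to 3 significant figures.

107 km/h

Coriolis parameter at 26°S:
f = 2Ω sin φ = 2 × 7.29×10⁻⁵ × sin 26° = 6.39×10⁻⁵ s⁻¹
Height gradient: |∂Z/∂n| = 60 m / 311000 m = 1.93×10⁻⁴
On a pressure surface, geostrophic balance gives V_g = (g/f)|∂Z/∂n|:
V_g = 9.81 × 1.93×10⁻⁴ / 6.39×10⁻⁵ = 29.6 m/s
Converting: 29.6 m/s × 3.6 = 107 km/h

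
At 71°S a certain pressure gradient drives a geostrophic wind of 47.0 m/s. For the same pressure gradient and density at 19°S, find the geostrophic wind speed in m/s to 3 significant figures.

136 m/s

With the same pressure gradient and density, V_g ∝ 1/f ∝ 1/sin φ.
V₂ = V₁ · sin φ₁ / sin φ₂ = 47.0 × sin 71° / sin 19°
V₂ = 47.0 × 0.9455/0.3256 = 136 m/s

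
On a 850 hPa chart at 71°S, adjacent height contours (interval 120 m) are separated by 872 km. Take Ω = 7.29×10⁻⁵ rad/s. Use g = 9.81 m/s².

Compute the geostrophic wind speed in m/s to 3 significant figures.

Coriolis parameter at 71°S:
f = 2Ω sin φ = 2 × 7.29×10⁻⁵ × sin 71° = 1.38×10⁻⁴ s⁻¹
Height gradient: |∂Z/∂n| = 120 m / 872000 m = 1.38×10⁻⁴
On a pressure surface, geostrophic balance gives V_g = (g/f)|∂Z/∂n|:
V_g = 9.81 × 1.38×10⁻⁴ / 1.38×10⁻⁴ = 9.79 m/s

9.79 m/s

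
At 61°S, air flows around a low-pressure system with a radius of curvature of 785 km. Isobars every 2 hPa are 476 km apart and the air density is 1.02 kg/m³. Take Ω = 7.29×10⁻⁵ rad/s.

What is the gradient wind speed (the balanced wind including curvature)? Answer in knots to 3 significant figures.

6.09 knots

Coriolis parameter at 61°S:
f = 2Ω sin φ = 2 × 7.29×10⁻⁵ × sin 61° = 1.28×10⁻⁴ s⁻¹
Pressure gradient: |∂P/∂n| = 200 Pa / 476000 m = 4.20×10⁻⁴ Pa/m
Geostrophic speed: V_g = |∂P/∂n|/(fρ) = 4.20×10⁻⁴/(1.28×10⁻⁴ × 1.02) = 3.23 m/s
Around a low, centrifugal force acts outward with Coriolis, so pressure-gradient force balances both:
(1/ρ)|∂P/∂n| = fV + V²/R  →  V² + fR·V − fR·V_g = 0
With fR = 1.28×10⁻⁴ × 785×10³ m = 100 m/s:
V = [−fR + √((fR)² + 4 fR V_g)]/2 = [−100 + √(100² + 4×100×3.23)]/2 = 3.13 m/s
Subgeostrophic (V < V_g = 3.23 m/s), as expected around a low.
Converting: 3.13 m/s × 1.944 = 6.09 knots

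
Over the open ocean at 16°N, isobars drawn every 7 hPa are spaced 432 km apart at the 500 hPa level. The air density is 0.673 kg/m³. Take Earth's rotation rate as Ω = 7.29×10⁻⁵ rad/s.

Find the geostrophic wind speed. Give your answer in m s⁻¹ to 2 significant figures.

60 m s⁻¹

Coriolis parameter at 16°N:
f = 2Ω sin φ = 2 × 7.29×10⁻⁵ × sin 16° = 4.02×10⁻⁵ s⁻¹
Pressure gradient: |∂P/∂n| = 700 Pa / 432000 m = 1.62×10⁻³ Pa/m
Geostrophic balance (pressure-gradient force = Coriolis force):
V_g = (1/(fρ)) |∂P/∂n| = 1.62×10⁻³ / (4.02×10⁻⁵ × 0.673) = 59.9 m/s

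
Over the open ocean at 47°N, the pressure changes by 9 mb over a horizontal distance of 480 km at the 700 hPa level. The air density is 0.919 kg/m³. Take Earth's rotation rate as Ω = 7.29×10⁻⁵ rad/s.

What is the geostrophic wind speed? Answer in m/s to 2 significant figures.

19 m/s

Coriolis parameter at 47°N:
f = 2Ω sin φ = 2 × 7.29×10⁻⁵ × sin 47° = 1.07×10⁻⁴ s⁻¹
Pressure gradient: |∂P/∂n| = 900 Pa / 480000 m = 1.88×10⁻³ Pa/m
Geostrophic balance (pressure-gradient force = Coriolis force):
V_g = (1/(fρ)) |∂P/∂n| = 1.88×10⁻³ / (1.07×10⁻⁴ × 0.919) = 19.1 m/s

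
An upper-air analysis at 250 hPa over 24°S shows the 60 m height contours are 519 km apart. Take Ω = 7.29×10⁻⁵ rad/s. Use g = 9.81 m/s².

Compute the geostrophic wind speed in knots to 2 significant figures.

37 knots

Coriolis parameter at 24°S:
f = 2Ω sin φ = 2 × 7.29×10⁻⁵ × sin 24° = 5.93×10⁻⁵ s⁻¹
Height gradient: |∂Z/∂n| = 60 m / 519000 m = 1.16×10⁻⁴
On a pressure surface, geostrophic balance gives V_g = (g/f)|∂Z/∂n|:
V_g = 9.81 × 1.16×10⁻⁴ / 5.93×10⁻⁵ = 19.1 m/s
Converting: 19.1 m/s × 1.944 = 37 knots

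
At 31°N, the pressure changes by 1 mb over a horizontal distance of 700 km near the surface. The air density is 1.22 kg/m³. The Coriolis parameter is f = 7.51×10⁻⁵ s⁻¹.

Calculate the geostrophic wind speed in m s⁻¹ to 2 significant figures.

1.6 m s⁻¹

Pressure gradient: |∂P/∂n| = 100 Pa / 700000 m = 1.43×10⁻⁴ Pa/m
Geostrophic balance (pressure-gradient force = Coriolis force):
V_g = (1/(fρ)) |∂P/∂n| = 1.43×10⁻⁴ / (7.51×10⁻⁵ × 1.22) = 1.56 m/s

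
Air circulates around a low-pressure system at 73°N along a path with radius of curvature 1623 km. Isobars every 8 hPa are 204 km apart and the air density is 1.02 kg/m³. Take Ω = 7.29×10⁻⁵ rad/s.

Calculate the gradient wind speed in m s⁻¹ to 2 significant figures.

25 m s⁻¹

Coriolis parameter at 73°N:
f = 2Ω sin φ = 2 × 7.29×10⁻⁵ × sin 73° = 1.39×10⁻⁴ s⁻¹
Pressure gradient: |∂P/∂n| = 800 Pa / 204000 m = 3.92×10⁻³ Pa/m
Geostrophic speed: V_g = |∂P/∂n|/(fρ) = 3.92×10⁻³/(1.39×10⁻⁴ × 1.02) = 27.6 m/s
Around a low, centrifugal force acts outward with Coriolis, so pressure-gradient force balances both:
(1/ρ)|∂P/∂n| = fV + V²/R  →  V² + fR·V − fR·V_g = 0
With fR = 1.39×10⁻⁴ × 1623×10³ m = 226 m/s:
V = [−fR + √((fR)² + 4 fR V_g)]/2 = [−226 + √(226² + 4×226×27.6)]/2 = 24.8 m/s
Subgeostrophic (V < V_g = 27.6 m/s), as expected around a low.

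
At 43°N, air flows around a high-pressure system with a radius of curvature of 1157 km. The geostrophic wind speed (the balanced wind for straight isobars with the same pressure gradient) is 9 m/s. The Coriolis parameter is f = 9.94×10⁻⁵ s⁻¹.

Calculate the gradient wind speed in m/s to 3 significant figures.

9.84 m/s

Around a high, pressure-gradient force acts outward with centrifugal, so Coriolis balances both:
fV = (1/ρ)|∂P/∂n| + V²/R  →  V² − fR·V + fR·V_g = 0
With fR = 9.94×10⁻⁵ × 1157×10³ m = 115 m/s:
V = [fR − √((fR)² − 4 fR V_g)]/2 = [115 − √(115² − 4×115×9)]/2 = 9.84 m/s
Supergeostrophic (V > V_g = 9 m/s), as expected around a high.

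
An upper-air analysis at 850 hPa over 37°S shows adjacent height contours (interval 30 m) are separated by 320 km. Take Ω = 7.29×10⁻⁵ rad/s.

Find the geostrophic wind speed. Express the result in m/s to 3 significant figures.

10.5 m/s

Coriolis parameter at 37°S:
f = 2Ω sin φ = 2 × 7.29×10⁻⁵ × sin 37° = 8.77×10⁻⁵ s⁻¹
Height gradient: |∂Z/∂n| = 30 m / 320000 m = 9.38×10⁻⁵
On a pressure surface, geostrophic balance gives V_g = (g/f)|∂Z/∂n|:
V_g = 9.81 × 9.38×10⁻⁵ / 8.77×10⁻⁵ = 10.5 m/s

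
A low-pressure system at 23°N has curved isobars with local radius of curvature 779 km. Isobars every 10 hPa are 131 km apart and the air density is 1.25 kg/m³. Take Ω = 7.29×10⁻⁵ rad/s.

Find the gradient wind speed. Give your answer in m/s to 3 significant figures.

50.3 m/s

Coriolis parameter at 23°N:
f = 2Ω sin φ = 2 × 7.29×10⁻⁵ × sin 23° = 5.70×10⁻⁵ s⁻¹
Pressure gradient: |∂P/∂n| = 1000 Pa / 131000 m = 7.63×10⁻³ Pa/m
Geostrophic speed: V_g = |∂P/∂n|/(fρ) = 7.63×10⁻³/(5.70×10⁻⁵ × 1.25) = 107 m/s
Around a low, centrifugal force acts outward with Coriolis, so pressure-gradient force balances both:
(1/ρ)|∂P/∂n| = fV + V²/R  →  V² + fR·V − fR·V_g = 0
With fR = 5.70×10⁻⁵ × 779×10³ m = 44.4 m/s:
V = [−fR + √((fR)² + 4 fR V_g)]/2 = [−44.4 + √(44.4² + 4×44.4×107)]/2 = 50.3 m/s
Subgeostrophic (V < V_g = 107 m/s), as expected around a low.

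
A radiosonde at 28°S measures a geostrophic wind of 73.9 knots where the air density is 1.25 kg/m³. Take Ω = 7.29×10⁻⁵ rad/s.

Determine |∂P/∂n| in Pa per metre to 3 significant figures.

3.25×10⁻³ Pa/m

Coriolis parameter at 28°S:
f = 2Ω sin φ = 2 × 7.29×10⁻⁵ × sin 28° = 6.84×10⁻⁵ s⁻¹
Wind speed in SI: 73.9 knots = 38.0 m/s
Geostrophic balance rearranged: |∂P/∂n| = f ρ V_g
|∂P/∂n| = 6.84×10⁻⁵ × 1.25 × 38.0 = 3.25×10⁻³ Pa/m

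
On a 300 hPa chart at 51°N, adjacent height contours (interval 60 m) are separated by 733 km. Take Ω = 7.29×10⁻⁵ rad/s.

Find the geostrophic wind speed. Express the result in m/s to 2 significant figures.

7.1 m/s

Coriolis parameter at 51°N:
f = 2Ω sin φ = 2 × 7.29×10⁻⁵ × sin 51° = 1.13×10⁻⁴ s⁻¹
Height gradient: |∂Z/∂n| = 60 m / 733000 m = 8.19×10⁻⁵
On a pressure surface, geostrophic balance gives V_g = (g/f)|∂Z/∂n|:
V_g = 9.81 × 8.19×10⁻⁵ / 1.13×10⁻⁴ = 7.09 m/s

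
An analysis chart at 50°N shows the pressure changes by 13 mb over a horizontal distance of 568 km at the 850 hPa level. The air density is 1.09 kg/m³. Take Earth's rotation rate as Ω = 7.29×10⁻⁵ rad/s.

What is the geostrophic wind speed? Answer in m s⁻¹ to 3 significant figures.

18.8 m s⁻¹

Coriolis parameter at 50°N:
f = 2Ω sin φ = 2 × 7.29×10⁻⁵ × sin 50° = 1.12×10⁻⁴ s⁻¹
Pressure gradient: |∂P/∂n| = 1300 Pa / 568000 m = 2.29×10⁻³ Pa/m
Geostrophic balance (pressure-gradient force = Coriolis force):
V_g = (1/(fρ)) |∂P/∂n| = 2.29×10⁻³ / (1.12×10⁻⁴ × 1.09) = 18.8 m/s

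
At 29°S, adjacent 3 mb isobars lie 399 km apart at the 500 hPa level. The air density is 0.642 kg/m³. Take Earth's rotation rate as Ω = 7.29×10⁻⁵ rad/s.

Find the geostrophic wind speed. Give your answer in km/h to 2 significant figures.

Coriolis parameter at 29°S:
f = 2Ω sin φ = 2 × 7.29×10⁻⁵ × sin 29° = 7.07×10⁻⁵ s⁻¹
Pressure gradient: |∂P/∂n| = 300 Pa / 399000 m = 7.52×10⁻⁴ Pa/m
Geostrophic balance (pressure-gradient force = Coriolis force):
V_g = (1/(fρ)) |∂P/∂n| = 7.52×10⁻⁴ / (7.07×10⁻⁵ × 0.642) = 16.6 m/s
Converting: 16.6 m/s × 3.6 = 60 km/h

60 km/h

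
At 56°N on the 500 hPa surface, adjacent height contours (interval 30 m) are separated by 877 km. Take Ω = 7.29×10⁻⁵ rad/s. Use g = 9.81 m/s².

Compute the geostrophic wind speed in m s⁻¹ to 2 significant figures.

Coriolis parameter at 56°N:
f = 2Ω sin φ = 2 × 7.29×10⁻⁵ × sin 56° = 1.21×10⁻⁴ s⁻¹
Height gradient: |∂Z/∂n| = 30 m / 877000 m = 3.42×10⁻⁵
On a pressure surface, geostrophic balance gives V_g = (g/f)|∂Z/∂n|:
V_g = 9.81 × 3.42×10⁻⁵ / 1.21×10⁻⁴ = 2.78 m/s

2.8 m s⁻¹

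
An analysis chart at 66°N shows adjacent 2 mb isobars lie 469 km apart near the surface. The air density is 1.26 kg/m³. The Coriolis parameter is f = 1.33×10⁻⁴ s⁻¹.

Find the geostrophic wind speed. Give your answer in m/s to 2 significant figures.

Pressure gradient: |∂P/∂n| = 200 Pa / 469000 m = 4.26×10⁻⁴ Pa/m
Geostrophic balance (pressure-gradient force = Coriolis force):
V_g = (1/(fρ)) |∂P/∂n| = 4.26×10⁻⁴ / (1.33×10⁻⁴ × 1.26) = 2.54 m/s

2.5 m/s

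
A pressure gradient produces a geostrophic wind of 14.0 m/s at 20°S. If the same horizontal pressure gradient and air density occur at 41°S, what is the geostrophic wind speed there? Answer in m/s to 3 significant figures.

With the same pressure gradient and density, V_g ∝ 1/f ∝ 1/sin φ.
V₂ = V₁ · sin φ₁ / sin φ₂ = 14.0 × sin 20° / sin 41°
V₂ = 14.0 × 0.3420/0.6561 = 7.30 m/s

7.30 m/s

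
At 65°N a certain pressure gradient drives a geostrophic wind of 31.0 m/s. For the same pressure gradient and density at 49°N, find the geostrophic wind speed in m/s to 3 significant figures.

With the same pressure gradient and density, V_g ∝ 1/f ∝ 1/sin φ.
V₂ = V₁ · sin φ₁ / sin φ₂ = 31.0 × sin 65° / sin 49°
V₂ = 31.0 × 0.9063/0.7547 = 37.2 m/s

37.2 m/s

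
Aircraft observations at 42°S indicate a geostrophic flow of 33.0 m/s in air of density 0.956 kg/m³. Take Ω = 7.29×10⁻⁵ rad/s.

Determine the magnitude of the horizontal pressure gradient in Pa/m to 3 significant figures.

Coriolis parameter at 42°S:
f = 2Ω sin φ = 2 × 7.29×10⁻⁵ × sin 42° = 9.76×10⁻⁵ s⁻¹
Geostrophic balance rearranged: |∂P/∂n| = f ρ V_g
|∂P/∂n| = 9.76×10⁻⁵ × 0.956 × 33.0 = 3.08×10⁻³ Pa/m

3.08×10⁻³ Pa/m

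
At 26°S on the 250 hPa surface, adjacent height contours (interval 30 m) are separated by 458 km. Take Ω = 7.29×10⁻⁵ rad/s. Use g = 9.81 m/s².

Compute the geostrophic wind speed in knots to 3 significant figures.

Coriolis parameter at 26°S:
f = 2Ω sin φ = 2 × 7.29×10⁻⁵ × sin 26° = 6.39×10⁻⁵ s⁻¹
Height gradient: |∂Z/∂n| = 30 m / 458000 m = 6.55×10⁻⁵
On a pressure surface, geostrophic balance gives V_g = (g/f)|∂Z/∂n|:
V_g = 9.81 × 6.55×10⁻⁵ / 6.39×10⁻⁵ = 10.1 m/s
Converting: 10.1 m/s × 1.944 = 19.5 knots

19.5 knots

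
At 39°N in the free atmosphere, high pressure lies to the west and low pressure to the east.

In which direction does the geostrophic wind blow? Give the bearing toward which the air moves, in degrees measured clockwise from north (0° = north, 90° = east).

The pressure-gradient force points toward the east (bearing 090°).
Geostrophic balance: in the Northern Hemisphere the Coriolis force deflects motion to the right, so the geostrophic wind blows 90° to the right of the pressure-gradient force (low pressure on the left).
Rotating 090° by 90° clockwise gives 180° — the wind blows toward the south.

180°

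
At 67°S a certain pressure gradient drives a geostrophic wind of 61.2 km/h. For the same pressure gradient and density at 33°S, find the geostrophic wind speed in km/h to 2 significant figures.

With the same pressure gradient and density, V_g ∝ 1/f ∝ 1/sin φ.
V₂ = V₁ · sin φ₁ / sin φ₂ = 61.2 × sin 67° / sin 33°
V₂ = 61.2 × 0.9205/0.5446 = 100 km/h

100 km/h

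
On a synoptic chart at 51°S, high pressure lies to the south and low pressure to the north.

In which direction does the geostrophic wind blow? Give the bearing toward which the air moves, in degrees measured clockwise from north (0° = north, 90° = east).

The pressure-gradient force points toward the north (bearing 000°).
Geostrophic balance: in the Southern Hemisphere the Coriolis force deflects motion to the left, so the geostrophic wind blows 90° to the left of the pressure-gradient force (low pressure on the right).
Rotating 000° by 90° counterclockwise gives 270° — the wind blows toward the west.

270°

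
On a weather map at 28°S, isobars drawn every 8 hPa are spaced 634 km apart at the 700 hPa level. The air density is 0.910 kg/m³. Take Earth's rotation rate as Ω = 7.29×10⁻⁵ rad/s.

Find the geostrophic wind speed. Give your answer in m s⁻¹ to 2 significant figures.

20 m s⁻¹

Coriolis parameter at 28°S:
f = 2Ω sin φ = 2 × 7.29×10⁻⁵ × sin 28° = 6.84×10⁻⁵ s⁻¹
Pressure gradient: |∂P/∂n| = 800 Pa / 634000 m = 1.26×10⁻³ Pa/m
Geostrophic balance (pressure-gradient force = Coriolis force):
V_g = (1/(fρ)) |∂P/∂n| = 1.26×10⁻³ / (6.84×10⁻⁵ × 0.910) = 20.3 m/s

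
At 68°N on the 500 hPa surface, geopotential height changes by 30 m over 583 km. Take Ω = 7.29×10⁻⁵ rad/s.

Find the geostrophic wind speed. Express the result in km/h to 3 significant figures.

13.4 km/h

Coriolis parameter at 68°N:
f = 2Ω sin φ = 2 × 7.29×10⁻⁵ × sin 68° = 1.35×10⁻⁴ s⁻¹
Height gradient: |∂Z/∂n| = 30 m / 583000 m = 5.15×10⁻⁵
On a pressure surface, geostrophic balance gives V_g = (g/f)|∂Z/∂n|:
V_g = 9.81 × 5.15×10⁻⁵ / 1.35×10⁻⁴ = 3.73 m/s
Converting: 3.73 m/s × 3.6 = 13.4 km/h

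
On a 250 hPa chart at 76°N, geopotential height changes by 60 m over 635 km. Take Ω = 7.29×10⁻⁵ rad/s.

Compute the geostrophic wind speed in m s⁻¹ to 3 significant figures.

Coriolis parameter at 76°N:
f = 2Ω sin φ = 2 × 7.29×10⁻⁵ × sin 76° = 1.41×10⁻⁴ s⁻¹
Height gradient: |∂Z/∂n| = 60 m / 635000 m = 9.45×10⁻⁵
On a pressure surface, geostrophic balance gives V_g = (g/f)|∂Z/∂n|:
V_g = 9.81 × 9.45×10⁻⁵ / 1.41×10⁻⁴ = 6.55 m/s

6.55 m s⁻¹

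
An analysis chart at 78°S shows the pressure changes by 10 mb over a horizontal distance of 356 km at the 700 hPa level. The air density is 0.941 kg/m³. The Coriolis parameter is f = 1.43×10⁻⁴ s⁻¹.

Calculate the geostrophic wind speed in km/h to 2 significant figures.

75 km/h

Pressure gradient: |∂P/∂n| = 1000 Pa / 356000 m = 2.81×10⁻³ Pa/m
Geostrophic balance (pressure-gradient force = Coriolis force):
V_g = (1/(fρ)) |∂P/∂n| = 2.81×10⁻³ / (1.43×10⁻⁴ × 0.941) = 20.9 m/s
Converting: 20.9 m/s × 3.6 = 75 km/h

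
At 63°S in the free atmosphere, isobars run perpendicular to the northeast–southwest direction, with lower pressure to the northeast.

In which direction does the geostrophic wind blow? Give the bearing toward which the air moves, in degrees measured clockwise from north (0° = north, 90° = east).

The pressure-gradient force points toward the northeast (bearing 045°).
Geostrophic balance: in the Southern Hemisphere the Coriolis force deflects motion to the left, so the geostrophic wind blows 90° to the left of the pressure-gradient force (low pressure on the right).
Rotating 045° by 90° counterclockwise gives 315° — the wind blows toward the northwest.

315°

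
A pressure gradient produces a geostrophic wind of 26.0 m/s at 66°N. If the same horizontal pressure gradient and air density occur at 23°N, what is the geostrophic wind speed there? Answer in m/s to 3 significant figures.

60.8 m/s

With the same pressure gradient and density, V_g ∝ 1/f ∝ 1/sin φ.
V₂ = V₁ · sin φ₁ / sin φ₂ = 26.0 × sin 66° / sin 23°
V₂ = 26.0 × 0.9135/0.3907 = 60.8 m/s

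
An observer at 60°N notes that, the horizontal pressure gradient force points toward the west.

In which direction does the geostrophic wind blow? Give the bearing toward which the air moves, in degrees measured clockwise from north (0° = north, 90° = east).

000°

The pressure-gradient force points toward the west (bearing 270°).
Geostrophic balance: in the Northern Hemisphere the Coriolis force deflects motion to the right, so the geostrophic wind blows 90° to the right of the pressure-gradient force (low pressure on the left).
Rotating 270° by 90° clockwise gives 000° — the wind blows toward the north.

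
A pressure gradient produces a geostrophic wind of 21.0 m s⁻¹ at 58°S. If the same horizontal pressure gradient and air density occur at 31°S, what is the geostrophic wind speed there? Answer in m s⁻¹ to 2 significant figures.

With the same pressure gradient and density, V_g ∝ 1/f ∝ 1/sin φ.
V₂ = V₁ · sin φ₁ / sin φ₂ = 21.0 × sin 58° / sin 31°
V₂ = 21.0 × 0.8480/0.5150 = 35 m s⁻¹

35 m s⁻¹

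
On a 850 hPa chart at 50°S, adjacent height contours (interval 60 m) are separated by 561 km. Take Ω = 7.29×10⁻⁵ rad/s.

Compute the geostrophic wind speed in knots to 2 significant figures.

18 knots

Coriolis parameter at 50°S:
f = 2Ω sin φ = 2 × 7.29×10⁻⁵ × sin 50° = 1.12×10⁻⁴ s⁻¹
Height gradient: |∂Z/∂n| = 60 m / 561000 m = 1.07×10⁻⁴
On a pressure surface, geostrophic balance gives V_g = (g/f)|∂Z/∂n|:
V_g = 9.81 × 1.07×10⁻⁴ / 1.12×10⁻⁴ = 9.39 m/s
Converting: 9.39 m/s × 1.944 = 18 knots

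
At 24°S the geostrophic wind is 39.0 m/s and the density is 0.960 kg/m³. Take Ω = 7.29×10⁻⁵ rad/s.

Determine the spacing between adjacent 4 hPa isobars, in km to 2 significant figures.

Coriolis parameter at 24°S:
f = 2Ω sin φ = 2 × 7.29×10⁻⁵ × sin 24° = 5.93×10⁻⁵ s⁻¹
Geostrophic balance rearranged: |∂P/∂n| = f ρ V_g
|∂P/∂n| = 5.93×10⁻⁵ × 0.960 × 39.0 = 2.22×10⁻³ Pa/m
Isobar spacing: Δn = ΔP/|∂P/∂n| = 400 Pa / 2.22×10⁻³ Pa/m = 180158 m ≈ 180 km

180 km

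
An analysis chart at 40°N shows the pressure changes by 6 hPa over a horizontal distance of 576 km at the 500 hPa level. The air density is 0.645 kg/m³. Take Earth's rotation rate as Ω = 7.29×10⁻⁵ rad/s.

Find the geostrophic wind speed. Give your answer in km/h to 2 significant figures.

62 km/h

Coriolis parameter at 40°N:
f = 2Ω sin φ = 2 × 7.29×10⁻⁵ × sin 40° = 9.37×10⁻⁵ s⁻¹
Pressure gradient: |∂P/∂n| = 600 Pa / 576000 m = 1.04×10⁻³ Pa/m
Geostrophic balance (pressure-gradient force = Coriolis force):
V_g = (1/(fρ)) |∂P/∂n| = 1.04×10⁻³ / (9.37×10⁻⁵ × 0.645) = 17.2 m/s
Converting: 17.2 m/s × 3.6 = 62 km/h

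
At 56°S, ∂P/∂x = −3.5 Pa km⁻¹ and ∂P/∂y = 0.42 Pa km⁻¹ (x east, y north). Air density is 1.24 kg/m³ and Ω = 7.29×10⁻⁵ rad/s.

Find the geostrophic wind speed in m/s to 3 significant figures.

23.5 m/s

Coriolis parameter at 56°S:
f = 2Ω sin φ = 2 × 7.29×10⁻⁵ × sin 56° = 1.21×10⁻⁴ s⁻¹
In the Southern Hemisphere f is negative: f = −1.21×10⁻⁴ s⁻¹.
Component geostrophic relations (x east, y north):
u_g = −(1/(fρ)) ∂P/∂y,  v_g = (1/(fρ)) ∂P/∂x
u_g = −(0.42×10⁻³)/(−1.21×10⁻⁴ × 1.24) = 2.80 m/s;  v_g = (−3.5×10⁻³)/(−1.21×10⁻⁴ × 1.24) = 23.4 m/s
|V_g| = √(u_g² + v_g²) = 23.5 m/s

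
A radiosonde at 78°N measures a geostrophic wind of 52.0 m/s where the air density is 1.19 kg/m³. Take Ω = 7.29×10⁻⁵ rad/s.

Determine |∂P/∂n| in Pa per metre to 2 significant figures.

Coriolis parameter at 78°N:
f = 2Ω sin φ = 2 × 7.29×10⁻⁵ × sin 78° = 1.43×10⁻⁴ s⁻¹
Geostrophic balance rearranged: |∂P/∂n| = f ρ V_g
|∂P/∂n| = 1.43×10⁻⁴ × 1.19 × 52.0 = 8.82×10⁻³ Pa/m

8.8×10⁻³ Pa/m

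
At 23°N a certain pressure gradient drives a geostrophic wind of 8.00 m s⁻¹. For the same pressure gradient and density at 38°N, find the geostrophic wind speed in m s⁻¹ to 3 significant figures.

5.08 m s⁻¹

With the same pressure gradient and density, V_g ∝ 1/f ∝ 1/sin φ.
V₂ = V₁ · sin φ₁ / sin φ₂ = 8.00 × sin 23° / sin 38°
V₂ = 8.00 × 0.3907/0.6157 = 5.08 m s⁻¹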